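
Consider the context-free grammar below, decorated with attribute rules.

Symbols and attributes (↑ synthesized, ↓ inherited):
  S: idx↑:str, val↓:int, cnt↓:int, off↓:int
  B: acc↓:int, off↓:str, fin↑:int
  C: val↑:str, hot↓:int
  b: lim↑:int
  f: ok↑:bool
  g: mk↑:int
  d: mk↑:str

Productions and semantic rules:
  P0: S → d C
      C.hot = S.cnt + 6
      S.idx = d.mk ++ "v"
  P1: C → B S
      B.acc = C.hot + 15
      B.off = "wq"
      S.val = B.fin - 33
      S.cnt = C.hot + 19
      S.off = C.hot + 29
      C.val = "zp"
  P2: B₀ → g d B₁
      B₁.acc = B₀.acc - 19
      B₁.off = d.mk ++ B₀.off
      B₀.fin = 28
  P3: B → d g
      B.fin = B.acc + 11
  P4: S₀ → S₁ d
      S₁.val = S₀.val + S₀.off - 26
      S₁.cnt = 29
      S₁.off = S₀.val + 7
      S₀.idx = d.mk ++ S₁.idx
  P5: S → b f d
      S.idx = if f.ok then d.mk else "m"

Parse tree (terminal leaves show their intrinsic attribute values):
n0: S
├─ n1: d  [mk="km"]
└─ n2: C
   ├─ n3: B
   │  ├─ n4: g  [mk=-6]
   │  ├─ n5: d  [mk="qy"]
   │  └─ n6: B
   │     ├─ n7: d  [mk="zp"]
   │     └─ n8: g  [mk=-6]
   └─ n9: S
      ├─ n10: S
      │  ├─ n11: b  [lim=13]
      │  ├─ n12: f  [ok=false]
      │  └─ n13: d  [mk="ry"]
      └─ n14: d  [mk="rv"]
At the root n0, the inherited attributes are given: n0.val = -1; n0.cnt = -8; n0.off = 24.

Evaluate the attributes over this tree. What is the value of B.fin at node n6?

5

1. n0.val = -1  [given at root]
2. n0.cnt = -8  [given at root]
3. n0.off = 24  [given at root]
4. n1.mk = "km"  [terminal]
5. n2.hot = -2  [S.cnt + 6]
6. n3.acc = 13  [C.hot + 15]
7. n3.off = "wq"  ["wq"]
8. n4.mk = -6  [terminal]
9. n5.mk = "qy"  [terminal]
10. n6.acc = -6  [B₀.acc - 19]
11. n6.off = "qywq"  [d.mk ++ B₀.off]
12. n7.mk = "zp"  [terminal]
13. n8.mk = -6  [terminal]
14. n6.fin = 5  [B.acc + 11]
15. n3.fin = 28  [28]
16. n9.val = -5  [B.fin - 33]
17. n9.cnt = 17  [C.hot + 19]
18. n9.off = 27  [C.hot + 29]
19. n10.val = -4  [S₀.val + S₀.off - 26]
20. n10.cnt = 29  [29]
21. n10.off = 2  [S₀.val + 7]
22. n11.lim = 13  [terminal]
23. n12.ok = false  [terminal]
24. n13.mk = "ry"  [terminal]
25. n10.idx = "m"  [if f.ok then d.mk else "m"]
26. n14.mk = "rv"  [terminal]
27. n9.idx = "rvm"  [d.mk ++ S₁.idx]
28. n2.val = "zp"  ["zp"]
29. n0.idx = "kmv"  [d.mk ++ "v"]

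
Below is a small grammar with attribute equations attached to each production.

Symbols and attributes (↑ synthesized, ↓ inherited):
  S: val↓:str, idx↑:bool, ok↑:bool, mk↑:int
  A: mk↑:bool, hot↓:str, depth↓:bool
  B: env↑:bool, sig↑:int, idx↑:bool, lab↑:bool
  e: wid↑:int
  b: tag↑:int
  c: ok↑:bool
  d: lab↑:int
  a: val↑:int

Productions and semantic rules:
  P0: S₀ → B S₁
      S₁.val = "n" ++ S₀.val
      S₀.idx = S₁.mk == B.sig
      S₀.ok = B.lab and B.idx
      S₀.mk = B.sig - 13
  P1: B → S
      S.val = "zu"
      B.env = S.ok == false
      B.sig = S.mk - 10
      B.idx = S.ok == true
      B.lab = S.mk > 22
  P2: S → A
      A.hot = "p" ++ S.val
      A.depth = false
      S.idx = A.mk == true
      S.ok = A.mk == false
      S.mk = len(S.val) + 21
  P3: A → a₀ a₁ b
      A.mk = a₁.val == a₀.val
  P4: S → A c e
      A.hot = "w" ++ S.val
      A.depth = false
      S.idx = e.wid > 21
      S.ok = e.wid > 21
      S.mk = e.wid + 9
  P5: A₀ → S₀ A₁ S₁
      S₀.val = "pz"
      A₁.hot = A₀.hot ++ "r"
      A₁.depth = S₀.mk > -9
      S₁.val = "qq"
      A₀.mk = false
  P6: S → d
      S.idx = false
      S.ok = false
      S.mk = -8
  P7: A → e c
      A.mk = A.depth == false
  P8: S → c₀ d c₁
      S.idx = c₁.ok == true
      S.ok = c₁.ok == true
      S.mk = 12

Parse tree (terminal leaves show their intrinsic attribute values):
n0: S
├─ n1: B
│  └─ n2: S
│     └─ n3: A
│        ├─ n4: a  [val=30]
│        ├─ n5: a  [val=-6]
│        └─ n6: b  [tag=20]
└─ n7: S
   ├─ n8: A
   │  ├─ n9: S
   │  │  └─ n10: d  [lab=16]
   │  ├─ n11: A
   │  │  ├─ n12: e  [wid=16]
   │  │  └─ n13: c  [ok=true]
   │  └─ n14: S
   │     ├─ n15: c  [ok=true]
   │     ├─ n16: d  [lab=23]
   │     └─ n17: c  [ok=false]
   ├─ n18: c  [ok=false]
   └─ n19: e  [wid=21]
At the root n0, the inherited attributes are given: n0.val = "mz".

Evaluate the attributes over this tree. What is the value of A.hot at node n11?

"wnmzr"

1. n0.val = "mz"  [given at root]
2. n2.val = "zu"  ["zu"]
3. n3.hot = "pzu"  ["p" ++ S.val]
4. n3.depth = false  [false]
5. n4.val = 30  [terminal]
6. n5.val = -6  [terminal]
7. n6.tag = 20  [terminal]
8. n3.mk = false  [a₁.val == a₀.val]
9. n2.idx = false  [A.mk == true]
10. n2.ok = true  [A.mk == false]
11. n2.mk = 23  [len(S.val) + 21]
12. n1.env = false  [S.ok == false]
13. n1.sig = 13  [S.mk - 10]
14. n1.idx = true  [S.ok == true]
15. n1.lab = true  [S.mk > 22]
16. n7.val = "nmz"  ["n" ++ S₀.val]
17. n8.hot = "wnmz"  ["w" ++ S.val]
18. n8.depth = false  [false]
19. n9.val = "pz"  ["pz"]
20. n10.lab = 16  [terminal]
21. n9.idx = false  [false]
22. n9.ok = false  [false]
23. n9.mk = -8  [-8]
24. n11.hot = "wnmzr"  [A₀.hot ++ "r"]
25. n11.depth = true  [S₀.mk > -9]
26. n12.wid = 16  [terminal]
27. n13.ok = true  [terminal]
28. n11.mk = false  [A.depth == false]
29. n14.val = "qq"  ["qq"]
30. n15.ok = true  [terminal]
31. n16.lab = 23  [terminal]
32. n17.ok = false  [terminal]
33. n14.idx = false  [c₁.ok == true]
34. n14.ok = false  [c₁.ok == true]
35. n14.mk = 12  [12]
36. n8.mk = false  [false]
37. n18.ok = false  [terminal]
38. n19.wid = 21  [terminal]
39. n7.idx = false  [e.wid > 21]
40. n7.ok = false  [e.wid > 21]
41. n7.mk = 30  [e.wid + 9]
42. n0.idx = false  [S₁.mk == B.sig]
43. n0.ok = true  [B.lab and B.idx]
44. n0.mk = 0  [B.sig - 13]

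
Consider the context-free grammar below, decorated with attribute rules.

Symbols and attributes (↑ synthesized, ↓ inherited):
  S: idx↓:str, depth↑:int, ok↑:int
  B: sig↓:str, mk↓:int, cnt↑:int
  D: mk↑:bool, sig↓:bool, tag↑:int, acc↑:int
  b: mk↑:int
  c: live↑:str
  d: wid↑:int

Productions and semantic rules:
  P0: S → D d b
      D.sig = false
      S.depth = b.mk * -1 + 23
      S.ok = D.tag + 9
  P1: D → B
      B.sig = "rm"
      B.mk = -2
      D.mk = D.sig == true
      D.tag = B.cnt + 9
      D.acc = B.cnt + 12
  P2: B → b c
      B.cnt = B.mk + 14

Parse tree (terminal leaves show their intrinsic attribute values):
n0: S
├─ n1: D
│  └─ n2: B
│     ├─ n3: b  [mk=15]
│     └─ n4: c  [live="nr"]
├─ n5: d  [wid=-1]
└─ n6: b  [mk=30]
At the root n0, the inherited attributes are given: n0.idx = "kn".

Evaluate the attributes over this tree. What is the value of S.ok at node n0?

30

1. n0.idx = "kn"  [given at root]
2. n1.sig = false  [false]
3. n2.sig = "rm"  ["rm"]
4. n2.mk = -2  [-2]
5. n3.mk = 15  [terminal]
6. n4.live = "nr"  [terminal]
7. n2.cnt = 12  [B.mk + 14]
8. n1.mk = false  [D.sig == true]
9. n1.tag = 21  [B.cnt + 9]
10. n1.acc = 24  [B.cnt + 12]
11. n5.wid = -1  [terminal]
12. n6.mk = 30  [terminal]
13. n0.depth = -7  [b.mk * -1 + 23]
14. n0.ok = 30  [D.tag + 9]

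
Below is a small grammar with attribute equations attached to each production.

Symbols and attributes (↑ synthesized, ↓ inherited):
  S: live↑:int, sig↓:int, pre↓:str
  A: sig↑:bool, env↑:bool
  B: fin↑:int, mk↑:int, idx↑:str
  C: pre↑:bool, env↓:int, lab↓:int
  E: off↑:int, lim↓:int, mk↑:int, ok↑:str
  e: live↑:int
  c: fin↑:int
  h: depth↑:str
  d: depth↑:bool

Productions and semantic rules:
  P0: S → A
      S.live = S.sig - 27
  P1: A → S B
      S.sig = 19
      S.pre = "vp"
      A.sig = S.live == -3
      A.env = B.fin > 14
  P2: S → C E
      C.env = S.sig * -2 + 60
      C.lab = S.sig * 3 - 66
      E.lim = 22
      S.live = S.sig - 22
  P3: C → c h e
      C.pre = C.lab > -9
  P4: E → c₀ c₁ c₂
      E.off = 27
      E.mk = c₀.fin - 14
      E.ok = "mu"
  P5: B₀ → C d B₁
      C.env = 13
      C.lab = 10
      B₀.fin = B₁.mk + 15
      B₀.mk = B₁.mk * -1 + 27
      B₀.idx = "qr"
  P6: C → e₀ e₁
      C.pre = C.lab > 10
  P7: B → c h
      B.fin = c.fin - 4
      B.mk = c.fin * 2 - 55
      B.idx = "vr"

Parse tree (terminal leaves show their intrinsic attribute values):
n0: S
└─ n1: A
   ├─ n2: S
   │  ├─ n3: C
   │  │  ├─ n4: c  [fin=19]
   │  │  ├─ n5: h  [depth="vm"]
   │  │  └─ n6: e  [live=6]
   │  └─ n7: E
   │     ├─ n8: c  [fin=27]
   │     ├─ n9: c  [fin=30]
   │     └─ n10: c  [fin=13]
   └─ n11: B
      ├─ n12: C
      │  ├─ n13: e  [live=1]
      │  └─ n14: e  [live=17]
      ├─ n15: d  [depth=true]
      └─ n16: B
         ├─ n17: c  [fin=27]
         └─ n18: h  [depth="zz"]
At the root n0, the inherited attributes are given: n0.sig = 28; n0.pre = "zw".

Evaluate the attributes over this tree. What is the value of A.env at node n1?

1. n0.sig = 28  [given at root]
2. n0.pre = "zw"  [given at root]
3. n2.sig = 19  [19]
4. n2.pre = "vp"  ["vp"]
5. n3.env = 22  [S.sig * -2 + 60]
6. n3.lab = -9  [S.sig * 3 - 66]
7. n4.fin = 19  [terminal]
8. n5.depth = "vm"  [terminal]
9. n6.live = 6  [terminal]
10. n3.pre = false  [C.lab > -9]
11. n7.lim = 22  [22]
12. n8.fin = 27  [terminal]
13. n9.fin = 30  [terminal]
14. n10.fin = 13  [terminal]
15. n7.off = 27  [27]
16. n7.mk = 13  [c₀.fin - 14]
17. n7.ok = "mu"  ["mu"]
18. n2.live = -3  [S.sig - 22]
19. n12.env = 13  [13]
20. n12.lab = 10  [10]
21. n13.live = 1  [terminal]
22. n14.live = 17  [terminal]
23. n12.pre = false  [C.lab > 10]
24. n15.depth = true  [terminal]
25. n17.fin = 27  [terminal]
26. n18.depth = "zz"  [terminal]
27. n16.fin = 23  [c.fin - 4]
28. n16.mk = -1  [c.fin * 2 - 55]
29. n16.idx = "vr"  ["vr"]
30. n11.fin = 14  [B₁.mk + 15]
31. n11.mk = 28  [B₁.mk * -1 + 27]
32. n11.idx = "qr"  ["qr"]
33. n1.sig = true  [S.live == -3]
34. n1.env = false  [B.fin > 14]
35. n0.live = 1  [S.sig - 27]

false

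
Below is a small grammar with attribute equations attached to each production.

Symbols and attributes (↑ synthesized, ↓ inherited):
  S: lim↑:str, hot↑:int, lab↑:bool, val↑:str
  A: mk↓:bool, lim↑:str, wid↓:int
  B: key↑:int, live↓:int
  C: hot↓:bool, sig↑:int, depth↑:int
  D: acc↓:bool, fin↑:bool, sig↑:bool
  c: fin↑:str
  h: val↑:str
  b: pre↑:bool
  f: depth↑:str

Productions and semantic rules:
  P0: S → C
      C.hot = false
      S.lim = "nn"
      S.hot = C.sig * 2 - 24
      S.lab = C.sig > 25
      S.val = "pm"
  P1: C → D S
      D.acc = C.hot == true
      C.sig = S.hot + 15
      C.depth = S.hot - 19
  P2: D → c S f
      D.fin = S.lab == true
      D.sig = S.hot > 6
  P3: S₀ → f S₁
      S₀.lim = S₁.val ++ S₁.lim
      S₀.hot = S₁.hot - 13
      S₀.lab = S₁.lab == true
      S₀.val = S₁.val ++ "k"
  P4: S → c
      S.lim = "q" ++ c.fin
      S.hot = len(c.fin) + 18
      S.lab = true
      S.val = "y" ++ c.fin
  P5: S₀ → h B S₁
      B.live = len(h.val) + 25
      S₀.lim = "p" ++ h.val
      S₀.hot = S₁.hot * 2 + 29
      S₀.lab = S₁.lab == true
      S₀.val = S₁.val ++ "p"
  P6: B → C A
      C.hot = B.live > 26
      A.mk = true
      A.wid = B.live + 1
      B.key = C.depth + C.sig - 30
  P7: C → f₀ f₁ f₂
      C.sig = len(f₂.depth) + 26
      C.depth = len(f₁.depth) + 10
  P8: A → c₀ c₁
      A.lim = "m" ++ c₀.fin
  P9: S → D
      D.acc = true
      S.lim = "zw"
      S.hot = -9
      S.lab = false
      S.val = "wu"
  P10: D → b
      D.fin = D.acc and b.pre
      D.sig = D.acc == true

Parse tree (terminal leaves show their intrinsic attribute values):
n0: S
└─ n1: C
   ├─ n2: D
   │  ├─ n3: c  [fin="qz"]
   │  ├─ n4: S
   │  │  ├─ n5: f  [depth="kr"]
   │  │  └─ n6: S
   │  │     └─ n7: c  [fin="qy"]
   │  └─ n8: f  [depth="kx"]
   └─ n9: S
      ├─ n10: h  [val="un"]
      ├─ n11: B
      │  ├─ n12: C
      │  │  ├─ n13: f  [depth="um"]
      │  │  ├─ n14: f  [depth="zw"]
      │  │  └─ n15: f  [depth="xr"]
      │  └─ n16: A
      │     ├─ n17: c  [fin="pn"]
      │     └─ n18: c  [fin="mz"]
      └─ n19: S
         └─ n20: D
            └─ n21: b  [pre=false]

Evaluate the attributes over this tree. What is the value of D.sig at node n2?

true

1. n1.hot = false  [false]
2. n2.acc = false  [C.hot == true]
3. n3.fin = "qz"  [terminal]
4. n5.depth = "kr"  [terminal]
5. n7.fin = "qy"  [terminal]
6. n6.lim = "qqy"  ["q" ++ c.fin]
7. n6.hot = 20  [len(c.fin) + 18]
8. n6.lab = true  [true]
9. n6.val = "yqy"  ["y" ++ c.fin]
10. n4.lim = "yqyqqy"  [S₁.val ++ S₁.lim]
11. n4.hot = 7  [S₁.hot - 13]
12. n4.lab = true  [S₁.lab == true]
13. n4.val = "yqyk"  [S₁.val ++ "k"]
14. n8.depth = "kx"  [terminal]
15. n2.fin = true  [S.lab == true]
16. n2.sig = true  [S.hot > 6]
17. n10.val = "un"  [terminal]
18. n11.live = 27  [len(h.val) + 25]
19. n12.hot = true  [B.live > 26]
20. n13.depth = "um"  [terminal]
21. n14.depth = "zw"  [terminal]
22. n15.depth = "xr"  [terminal]
23. n12.sig = 28  [len(f₂.depth) + 26]
24. n12.depth = 12  [len(f₁.depth) + 10]
25. n16.mk = true  [true]
26. n16.wid = 28  [B.live + 1]
27. n17.fin = "pn"  [terminal]
28. n18.fin = "mz"  [terminal]
29. n16.lim = "mpn"  ["m" ++ c₀.fin]
30. n11.key = 10  [C.depth + C.sig - 30]
31. n20.acc = true  [true]
32. n21.pre = false  [terminal]
33. n20.fin = false  [D.acc and b.pre]
34. n20.sig = true  [D.acc == true]
35. n19.lim = "zw"  ["zw"]
36. n19.hot = -9  [-9]
37. n19.lab = false  [false]
38. n19.val = "wu"  ["wu"]
39. n9.lim = "pun"  ["p" ++ h.val]
40. n9.hot = 11  [S₁.hot * 2 + 29]
41. n9.lab = false  [S₁.lab == true]
42. n9.val = "wup"  [S₁.val ++ "p"]
43. n1.sig = 26  [S.hot + 15]
44. n1.depth = -8  [S.hot - 19]
45. n0.lim = "nn"  ["nn"]
46. n0.hot = 28  [C.sig * 2 - 24]
47. n0.lab = true  [C.sig > 25]
48. n0.val = "pm"  ["pm"]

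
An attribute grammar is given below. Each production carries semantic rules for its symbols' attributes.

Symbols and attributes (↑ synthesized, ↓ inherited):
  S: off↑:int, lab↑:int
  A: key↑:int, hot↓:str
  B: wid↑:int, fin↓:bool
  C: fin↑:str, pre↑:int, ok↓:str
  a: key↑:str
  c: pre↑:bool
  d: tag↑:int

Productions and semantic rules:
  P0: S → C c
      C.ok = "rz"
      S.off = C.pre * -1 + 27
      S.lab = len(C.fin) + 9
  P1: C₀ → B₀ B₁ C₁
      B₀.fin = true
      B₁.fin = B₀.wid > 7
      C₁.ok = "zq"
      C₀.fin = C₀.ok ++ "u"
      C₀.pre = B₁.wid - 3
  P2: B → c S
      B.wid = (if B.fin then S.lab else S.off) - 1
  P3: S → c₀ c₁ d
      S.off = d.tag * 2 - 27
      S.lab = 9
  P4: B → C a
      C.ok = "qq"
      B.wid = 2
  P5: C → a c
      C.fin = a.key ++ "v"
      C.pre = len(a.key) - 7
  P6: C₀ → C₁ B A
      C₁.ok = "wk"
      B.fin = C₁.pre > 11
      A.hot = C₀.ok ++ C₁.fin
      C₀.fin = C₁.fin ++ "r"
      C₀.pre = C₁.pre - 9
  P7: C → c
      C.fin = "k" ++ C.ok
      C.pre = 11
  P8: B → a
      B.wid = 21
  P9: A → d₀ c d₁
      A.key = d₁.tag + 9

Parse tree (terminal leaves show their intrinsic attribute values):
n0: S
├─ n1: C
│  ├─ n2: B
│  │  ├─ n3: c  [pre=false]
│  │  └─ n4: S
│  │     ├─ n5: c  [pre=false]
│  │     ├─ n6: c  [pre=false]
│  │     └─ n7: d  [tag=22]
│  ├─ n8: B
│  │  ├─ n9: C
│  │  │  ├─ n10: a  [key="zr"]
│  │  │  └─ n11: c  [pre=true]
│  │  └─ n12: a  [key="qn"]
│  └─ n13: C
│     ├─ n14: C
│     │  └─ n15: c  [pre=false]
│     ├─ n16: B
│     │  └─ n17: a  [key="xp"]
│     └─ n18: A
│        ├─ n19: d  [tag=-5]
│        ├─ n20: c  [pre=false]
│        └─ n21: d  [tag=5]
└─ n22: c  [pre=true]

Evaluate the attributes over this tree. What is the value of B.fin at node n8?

1. n1.ok = "rz"  ["rz"]
2. n2.fin = true  [true]
3. n3.pre = false  [terminal]
4. n5.pre = false  [terminal]
5. n6.pre = false  [terminal]
6. n7.tag = 22  [terminal]
7. n4.off = 17  [d.tag * 2 - 27]
8. n4.lab = 9  [9]
9. n2.wid = 8  [(if B.fin then S.lab else S.off) - 1]
10. n8.fin = true  [B₀.wid > 7]
11. n9.ok = "qq"  ["qq"]
12. n10.key = "zr"  [terminal]
13. n11.pre = true  [terminal]
14. n9.fin = "zrv"  [a.key ++ "v"]
15. n9.pre = -5  [len(a.key) - 7]
16. n12.key = "qn"  [terminal]
17. n8.wid = 2  [2]
18. n13.ok = "zq"  ["zq"]
19. n14.ok = "wk"  ["wk"]
20. n15.pre = false  [terminal]
21. n14.fin = "kwk"  ["k" ++ C.ok]
22. n14.pre = 11  [11]
23. n16.fin = false  [C₁.pre > 11]
24. n17.key = "xp"  [terminal]
25. n16.wid = 21  [21]
26. n18.hot = "zqkwk"  [C₀.ok ++ C₁.fin]
27. n19.tag = -5  [terminal]
28. n20.pre = false  [terminal]
29. n21.tag = 5  [terminal]
30. n18.key = 14  [d₁.tag + 9]
31. n13.fin = "kwkr"  [C₁.fin ++ "r"]
32. n13.pre = 2  [C₁.pre - 9]
33. n1.fin = "rzu"  [C₀.ok ++ "u"]
34. n1.pre = -1  [B₁.wid - 3]
35. n22.pre = true  [terminal]
36. n0.off = 28  [C.pre * -1 + 27]
37. n0.lab = 12  [len(C.fin) + 9]

true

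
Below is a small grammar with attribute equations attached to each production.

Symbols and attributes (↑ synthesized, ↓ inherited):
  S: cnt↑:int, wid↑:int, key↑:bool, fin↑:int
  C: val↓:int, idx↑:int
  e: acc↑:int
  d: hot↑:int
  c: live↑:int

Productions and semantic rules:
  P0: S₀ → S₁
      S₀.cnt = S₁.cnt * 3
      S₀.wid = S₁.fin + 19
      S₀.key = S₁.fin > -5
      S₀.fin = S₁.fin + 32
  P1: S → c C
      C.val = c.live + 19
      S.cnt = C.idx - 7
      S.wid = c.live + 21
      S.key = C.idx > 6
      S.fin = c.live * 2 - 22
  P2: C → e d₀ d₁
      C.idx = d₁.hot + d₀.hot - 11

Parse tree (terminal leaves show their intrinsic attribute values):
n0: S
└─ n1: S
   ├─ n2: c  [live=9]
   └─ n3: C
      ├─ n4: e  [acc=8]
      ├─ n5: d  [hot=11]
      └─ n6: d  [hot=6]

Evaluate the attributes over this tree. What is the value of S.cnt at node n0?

1. n2.live = 9  [terminal]
2. n3.val = 28  [c.live + 19]
3. n4.acc = 8  [terminal]
4. n5.hot = 11  [terminal]
5. n6.hot = 6  [terminal]
6. n3.idx = 6  [d₁.hot + d₀.hot - 11]
7. n1.cnt = -1  [C.idx - 7]
8. n1.wid = 30  [c.live + 21]
9. n1.key = false  [C.idx > 6]
10. n1.fin = -4  [c.live * 2 - 22]
11. n0.cnt = -3  [S₁.cnt * 3]
12. n0.wid = 15  [S₁.fin + 19]
13. n0.key = true  [S₁.fin > -5]
14. n0.fin = 28  [S₁.fin + 32]

-3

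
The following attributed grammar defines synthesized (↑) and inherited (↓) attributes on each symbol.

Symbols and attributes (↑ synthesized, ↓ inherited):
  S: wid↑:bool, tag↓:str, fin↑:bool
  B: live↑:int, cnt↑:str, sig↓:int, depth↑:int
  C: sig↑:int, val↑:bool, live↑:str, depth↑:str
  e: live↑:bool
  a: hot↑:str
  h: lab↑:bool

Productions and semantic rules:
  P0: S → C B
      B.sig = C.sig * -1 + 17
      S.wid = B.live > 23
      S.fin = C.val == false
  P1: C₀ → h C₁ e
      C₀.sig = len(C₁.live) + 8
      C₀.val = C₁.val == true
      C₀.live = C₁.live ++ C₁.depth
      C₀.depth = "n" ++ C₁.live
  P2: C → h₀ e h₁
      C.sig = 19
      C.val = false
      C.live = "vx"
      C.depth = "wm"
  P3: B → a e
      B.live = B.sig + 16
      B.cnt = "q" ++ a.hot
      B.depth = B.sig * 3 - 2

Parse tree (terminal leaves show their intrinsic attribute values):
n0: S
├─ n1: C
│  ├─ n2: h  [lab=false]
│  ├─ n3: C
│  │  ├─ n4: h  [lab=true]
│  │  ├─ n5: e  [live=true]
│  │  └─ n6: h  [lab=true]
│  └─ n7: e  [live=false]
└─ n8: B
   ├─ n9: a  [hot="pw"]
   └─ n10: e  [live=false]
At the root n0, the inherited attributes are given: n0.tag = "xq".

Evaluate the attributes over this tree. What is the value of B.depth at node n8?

19

1. n0.tag = "xq"  [given at root]
2. n2.lab = false  [terminal]
3. n4.lab = true  [terminal]
4. n5.live = true  [terminal]
5. n6.lab = true  [terminal]
6. n3.sig = 19  [19]
7. n3.val = false  [false]
8. n3.live = "vx"  ["vx"]
9. n3.depth = "wm"  ["wm"]
10. n7.live = false  [terminal]
11. n1.sig = 10  [len(C₁.live) + 8]
12. n1.val = false  [C₁.val == true]
13. n1.live = "vxwm"  [C₁.live ++ C₁.depth]
14. n1.depth = "nvx"  ["n" ++ C₁.live]
15. n8.sig = 7  [C.sig * -1 + 17]
16. n9.hot = "pw"  [terminal]
17. n10.live = false  [terminal]
18. n8.live = 23  [B.sig + 16]
19. n8.cnt = "qpw"  ["q" ++ a.hot]
20. n8.depth = 19  [B.sig * 3 - 2]
21. n0.wid = false  [B.live > 23]
22. n0.fin = true  [C.val == false]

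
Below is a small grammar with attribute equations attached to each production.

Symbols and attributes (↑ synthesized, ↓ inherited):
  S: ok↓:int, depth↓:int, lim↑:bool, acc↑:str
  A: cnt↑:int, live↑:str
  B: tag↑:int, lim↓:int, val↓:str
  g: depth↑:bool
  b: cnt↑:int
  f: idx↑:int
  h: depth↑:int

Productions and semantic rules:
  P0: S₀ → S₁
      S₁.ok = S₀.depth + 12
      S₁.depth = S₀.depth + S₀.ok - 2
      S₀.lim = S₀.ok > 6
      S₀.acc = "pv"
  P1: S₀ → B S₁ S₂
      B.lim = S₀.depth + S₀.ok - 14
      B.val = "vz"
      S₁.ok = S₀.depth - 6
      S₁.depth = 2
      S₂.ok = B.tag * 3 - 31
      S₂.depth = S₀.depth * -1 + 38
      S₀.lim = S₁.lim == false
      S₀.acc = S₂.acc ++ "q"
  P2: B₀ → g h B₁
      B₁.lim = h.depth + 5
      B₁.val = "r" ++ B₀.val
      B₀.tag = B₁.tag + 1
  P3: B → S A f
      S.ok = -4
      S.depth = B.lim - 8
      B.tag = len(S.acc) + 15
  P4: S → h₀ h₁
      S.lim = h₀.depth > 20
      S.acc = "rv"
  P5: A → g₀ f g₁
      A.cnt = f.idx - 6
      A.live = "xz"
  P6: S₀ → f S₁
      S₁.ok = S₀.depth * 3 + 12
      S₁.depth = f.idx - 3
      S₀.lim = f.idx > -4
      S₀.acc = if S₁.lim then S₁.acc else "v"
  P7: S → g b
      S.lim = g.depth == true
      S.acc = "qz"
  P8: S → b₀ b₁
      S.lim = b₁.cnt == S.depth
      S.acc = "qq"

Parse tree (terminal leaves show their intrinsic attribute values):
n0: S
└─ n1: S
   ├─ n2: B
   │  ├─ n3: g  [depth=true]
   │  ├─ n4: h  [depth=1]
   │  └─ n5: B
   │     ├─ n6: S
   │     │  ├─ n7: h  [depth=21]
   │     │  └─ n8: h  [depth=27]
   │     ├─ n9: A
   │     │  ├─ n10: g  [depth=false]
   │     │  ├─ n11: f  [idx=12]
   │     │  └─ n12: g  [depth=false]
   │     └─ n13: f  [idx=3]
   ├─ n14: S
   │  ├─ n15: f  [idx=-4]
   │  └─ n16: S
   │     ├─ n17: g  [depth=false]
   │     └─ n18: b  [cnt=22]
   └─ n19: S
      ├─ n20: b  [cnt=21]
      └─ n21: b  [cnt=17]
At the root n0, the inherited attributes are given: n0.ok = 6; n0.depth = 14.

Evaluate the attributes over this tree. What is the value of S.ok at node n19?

23

1. n0.ok = 6  [given at root]
2. n0.depth = 14  [given at root]
3. n1.ok = 26  [S₀.depth + 12]
4. n1.depth = 18  [S₀.depth + S₀.ok - 2]
5. n2.lim = 30  [S₀.depth + S₀.ok - 14]
6. n2.val = "vz"  ["vz"]
7. n3.depth = true  [terminal]
8. n4.depth = 1  [terminal]
9. n5.lim = 6  [h.depth + 5]
10. n5.val = "rvz"  ["r" ++ B₀.val]
11. n6.ok = -4  [-4]
12. n6.depth = -2  [B.lim - 8]
13. n7.depth = 21  [terminal]
14. n8.depth = 27  [terminal]
15. n6.lim = true  [h₀.depth > 20]
16. n6.acc = "rv"  ["rv"]
17. n10.depth = false  [terminal]
18. n11.idx = 12  [terminal]
19. n12.depth = false  [terminal]
20. n9.cnt = 6  [f.idx - 6]
21. n9.live = "xz"  ["xz"]
22. n13.idx = 3  [terminal]
23. n5.tag = 17  [len(S.acc) + 15]
24. n2.tag = 18  [B₁.tag + 1]
25. n14.ok = 12  [S₀.depth - 6]
26. n14.depth = 2  [2]
27. n15.idx = -4  [terminal]
28. n16.ok = 18  [S₀.depth * 3 + 12]
29. n16.depth = -7  [f.idx - 3]
30. n17.depth = false  [terminal]
31. n18.cnt = 22  [terminal]
32. n16.lim = false  [g.depth == true]
33. n16.acc = "qz"  ["qz"]
34. n14.lim = false  [f.idx > -4]
35. n14.acc = "v"  [if S₁.lim then S₁.acc else "v"]
36. n19.ok = 23  [B.tag * 3 - 31]
37. n19.depth = 20  [S₀.depth * -1 + 38]
38. n20.cnt = 21  [terminal]
39. n21.cnt = 17  [terminal]
40. n19.lim = false  [b₁.cnt == S.depth]
41. n19.acc = "qq"  ["qq"]
42. n1.lim = true  [S₁.lim == false]
43. n1.acc = "qqq"  [S₂.acc ++ "q"]
44. n0.lim = false  [S₀.ok > 6]
45. n0.acc = "pv"  ["pv"]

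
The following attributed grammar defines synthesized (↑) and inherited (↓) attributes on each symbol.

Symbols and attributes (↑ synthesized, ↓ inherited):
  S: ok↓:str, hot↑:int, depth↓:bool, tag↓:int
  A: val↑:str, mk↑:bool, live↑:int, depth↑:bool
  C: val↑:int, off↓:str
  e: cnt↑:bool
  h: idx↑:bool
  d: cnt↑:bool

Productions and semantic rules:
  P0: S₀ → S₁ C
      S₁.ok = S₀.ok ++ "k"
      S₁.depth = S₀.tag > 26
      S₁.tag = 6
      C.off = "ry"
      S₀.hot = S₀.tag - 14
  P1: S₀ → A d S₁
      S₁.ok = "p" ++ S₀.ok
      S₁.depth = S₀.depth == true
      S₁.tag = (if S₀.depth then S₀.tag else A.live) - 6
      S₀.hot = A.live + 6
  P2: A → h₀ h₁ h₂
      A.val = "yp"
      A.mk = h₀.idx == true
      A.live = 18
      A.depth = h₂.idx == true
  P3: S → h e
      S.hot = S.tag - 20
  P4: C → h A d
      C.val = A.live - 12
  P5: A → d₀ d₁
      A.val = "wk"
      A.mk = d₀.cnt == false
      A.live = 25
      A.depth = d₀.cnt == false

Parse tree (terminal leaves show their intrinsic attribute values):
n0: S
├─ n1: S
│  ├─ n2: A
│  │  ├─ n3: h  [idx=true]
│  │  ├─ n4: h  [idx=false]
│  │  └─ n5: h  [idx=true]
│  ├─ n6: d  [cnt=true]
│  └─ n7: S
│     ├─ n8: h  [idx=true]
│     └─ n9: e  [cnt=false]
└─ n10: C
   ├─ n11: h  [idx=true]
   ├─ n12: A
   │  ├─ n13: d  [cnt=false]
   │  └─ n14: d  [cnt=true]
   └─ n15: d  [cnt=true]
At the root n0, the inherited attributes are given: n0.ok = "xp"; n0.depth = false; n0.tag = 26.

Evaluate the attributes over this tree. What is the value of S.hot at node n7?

-8

1. n0.ok = "xp"  [given at root]
2. n0.depth = false  [given at root]
3. n0.tag = 26  [given at root]
4. n1.ok = "xpk"  [S₀.ok ++ "k"]
5. n1.depth = false  [S₀.tag > 26]
6. n1.tag = 6  [6]
7. n3.idx = true  [terminal]
8. n4.idx = false  [terminal]
9. n5.idx = true  [terminal]
10. n2.val = "yp"  ["yp"]
11. n2.mk = true  [h₀.idx == true]
12. n2.live = 18  [18]
13. n2.depth = true  [h₂.idx == true]
14. n6.cnt = true  [terminal]
15. n7.ok = "pxpk"  ["p" ++ S₀.ok]
16. n7.depth = false  [S₀.depth == true]
17. n7.tag = 12  [(if S₀.depth then S₀.tag else A.live) - 6]
18. n8.idx = true  [terminal]
19. n9.cnt = false  [terminal]
20. n7.hot = -8  [S.tag - 20]
21. n1.hot = 24  [A.live + 6]
22. n10.off = "ry"  ["ry"]
23. n11.idx = true  [terminal]
24. n13.cnt = false  [terminal]
25. n14.cnt = true  [terminal]
26. n12.val = "wk"  ["wk"]
27. n12.mk = true  [d₀.cnt == false]
28. n12.live = 25  [25]
29. n12.depth = true  [d₀.cnt == false]
30. n15.cnt = true  [terminal]
31. n10.val = 13  [A.live - 12]
32. n0.hot = 12  [S₀.tag - 14]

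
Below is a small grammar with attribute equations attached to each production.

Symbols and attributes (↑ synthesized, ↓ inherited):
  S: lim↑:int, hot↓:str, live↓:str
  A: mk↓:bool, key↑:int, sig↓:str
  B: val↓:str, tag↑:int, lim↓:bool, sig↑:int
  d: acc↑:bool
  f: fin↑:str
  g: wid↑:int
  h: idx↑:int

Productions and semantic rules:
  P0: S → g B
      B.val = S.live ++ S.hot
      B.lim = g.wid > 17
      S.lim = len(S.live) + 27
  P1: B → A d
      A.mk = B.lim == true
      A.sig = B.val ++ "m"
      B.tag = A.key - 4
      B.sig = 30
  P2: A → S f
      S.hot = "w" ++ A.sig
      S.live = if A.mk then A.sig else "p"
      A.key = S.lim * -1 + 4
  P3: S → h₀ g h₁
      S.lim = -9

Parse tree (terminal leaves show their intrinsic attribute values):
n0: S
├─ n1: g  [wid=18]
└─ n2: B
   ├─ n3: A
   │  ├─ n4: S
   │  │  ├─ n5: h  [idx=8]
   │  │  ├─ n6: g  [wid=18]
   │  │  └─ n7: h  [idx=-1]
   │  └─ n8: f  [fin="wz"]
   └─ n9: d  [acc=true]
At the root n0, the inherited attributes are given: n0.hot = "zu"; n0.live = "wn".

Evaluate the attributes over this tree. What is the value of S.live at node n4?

1. n0.hot = "zu"  [given at root]
2. n0.live = "wn"  [given at root]
3. n1.wid = 18  [terminal]
4. n2.val = "wnzu"  [S.live ++ S.hot]
5. n2.lim = true  [g.wid > 17]
6. n3.mk = true  [B.lim == true]
7. n3.sig = "wnzum"  [B.val ++ "m"]
8. n4.hot = "wwnzum"  ["w" ++ A.sig]
9. n4.live = "wnzum"  [if A.mk then A.sig else "p"]
10. n5.idx = 8  [terminal]
11. n6.wid = 18  [terminal]
12. n7.idx = -1  [terminal]
13. n4.lim = -9  [-9]
14. n8.fin = "wz"  [terminal]
15. n3.key = 13  [S.lim * -1 + 4]
16. n9.acc = true  [terminal]
17. n2.tag = 9  [A.key - 4]
18. n2.sig = 30  [30]
19. n0.lim = 29  [len(S.live) + 27]

"wnzum"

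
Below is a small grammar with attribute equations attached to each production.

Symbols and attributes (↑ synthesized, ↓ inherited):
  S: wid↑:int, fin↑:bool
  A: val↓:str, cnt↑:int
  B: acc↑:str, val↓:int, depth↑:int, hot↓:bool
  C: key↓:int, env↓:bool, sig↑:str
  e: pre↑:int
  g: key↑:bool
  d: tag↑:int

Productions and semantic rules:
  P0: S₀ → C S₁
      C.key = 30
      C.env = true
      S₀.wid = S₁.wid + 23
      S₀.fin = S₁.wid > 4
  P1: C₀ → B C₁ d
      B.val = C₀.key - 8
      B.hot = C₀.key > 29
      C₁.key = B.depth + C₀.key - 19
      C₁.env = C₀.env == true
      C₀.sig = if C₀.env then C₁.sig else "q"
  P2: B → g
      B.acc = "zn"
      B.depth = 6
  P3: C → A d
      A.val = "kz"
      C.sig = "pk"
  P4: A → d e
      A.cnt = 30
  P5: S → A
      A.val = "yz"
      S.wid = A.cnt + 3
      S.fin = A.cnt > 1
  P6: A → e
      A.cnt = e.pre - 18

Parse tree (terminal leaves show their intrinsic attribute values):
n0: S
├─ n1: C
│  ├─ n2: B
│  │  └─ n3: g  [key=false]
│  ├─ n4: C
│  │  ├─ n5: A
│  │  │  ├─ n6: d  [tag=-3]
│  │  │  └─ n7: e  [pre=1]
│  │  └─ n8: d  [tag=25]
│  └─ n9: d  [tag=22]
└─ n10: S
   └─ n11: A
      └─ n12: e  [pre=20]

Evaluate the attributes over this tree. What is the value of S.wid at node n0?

1. n1.key = 30  [30]
2. n1.env = true  [true]
3. n2.val = 22  [C₀.key - 8]
4. n2.hot = true  [C₀.key > 29]
5. n3.key = false  [terminal]
6. n2.acc = "zn"  ["zn"]
7. n2.depth = 6  [6]
8. n4.key = 17  [B.depth + C₀.key - 19]
9. n4.env = true  [C₀.env == true]
10. n5.val = "kz"  ["kz"]
11. n6.tag = -3  [terminal]
12. n7.pre = 1  [terminal]
13. n5.cnt = 30  [30]
14. n8.tag = 25  [terminal]
15. n4.sig = "pk"  ["pk"]
16. n9.tag = 22  [terminal]
17. n1.sig = "pk"  [if C₀.env then C₁.sig else "q"]
18. n11.val = "yz"  ["yz"]
19. n12.pre = 20  [terminal]
20. n11.cnt = 2  [e.pre - 18]
21. n10.wid = 5  [A.cnt + 3]
22. n10.fin = true  [A.cnt > 1]
23. n0.wid = 28  [S₁.wid + 23]
24. n0.fin = true  [S₁.wid > 4]

28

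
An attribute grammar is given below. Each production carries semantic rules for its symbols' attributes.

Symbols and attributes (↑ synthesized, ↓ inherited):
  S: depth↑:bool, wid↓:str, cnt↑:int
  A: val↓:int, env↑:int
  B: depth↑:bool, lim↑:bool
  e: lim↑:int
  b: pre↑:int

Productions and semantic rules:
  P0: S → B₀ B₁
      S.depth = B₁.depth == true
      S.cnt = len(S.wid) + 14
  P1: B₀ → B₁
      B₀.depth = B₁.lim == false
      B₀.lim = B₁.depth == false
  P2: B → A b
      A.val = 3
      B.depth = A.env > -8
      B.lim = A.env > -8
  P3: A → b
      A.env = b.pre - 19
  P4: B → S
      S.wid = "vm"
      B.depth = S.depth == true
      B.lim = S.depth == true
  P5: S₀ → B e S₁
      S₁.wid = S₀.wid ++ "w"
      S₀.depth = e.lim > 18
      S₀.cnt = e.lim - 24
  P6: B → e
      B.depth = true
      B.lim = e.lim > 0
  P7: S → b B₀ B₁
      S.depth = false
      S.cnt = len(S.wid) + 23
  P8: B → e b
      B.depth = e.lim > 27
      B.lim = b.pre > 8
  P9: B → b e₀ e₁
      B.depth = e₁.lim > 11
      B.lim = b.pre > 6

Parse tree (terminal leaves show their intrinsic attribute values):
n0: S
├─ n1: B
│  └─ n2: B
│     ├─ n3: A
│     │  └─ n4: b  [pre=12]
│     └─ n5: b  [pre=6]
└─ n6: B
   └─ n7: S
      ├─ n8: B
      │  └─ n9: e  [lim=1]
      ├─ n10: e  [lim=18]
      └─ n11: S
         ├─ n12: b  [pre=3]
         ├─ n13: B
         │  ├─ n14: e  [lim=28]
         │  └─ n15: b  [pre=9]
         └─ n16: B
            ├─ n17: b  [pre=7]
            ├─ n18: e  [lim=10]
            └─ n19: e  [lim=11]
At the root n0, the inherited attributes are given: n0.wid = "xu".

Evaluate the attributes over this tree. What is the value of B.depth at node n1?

1. n0.wid = "xu"  [given at root]
2. n3.val = 3  [3]
3. n4.pre = 12  [terminal]
4. n3.env = -7  [b.pre - 19]
5. n5.pre = 6  [terminal]
6. n2.depth = true  [A.env > -8]
7. n2.lim = true  [A.env > -8]
8. n1.depth = false  [B₁.lim == false]
9. n1.lim = false  [B₁.depth == false]
10. n7.wid = "vm"  ["vm"]
11. n9.lim = 1  [terminal]
12. n8.depth = true  [true]
13. n8.lim = true  [e.lim > 0]
14. n10.lim = 18  [terminal]
15. n11.wid = "vmw"  [S₀.wid ++ "w"]
16. n12.pre = 3  [terminal]
17. n14.lim = 28  [terminal]
18. n15.pre = 9  [terminal]
19. n13.depth = true  [e.lim > 27]
20. n13.lim = true  [b.pre > 8]
21. n17.pre = 7  [terminal]
22. n18.lim = 10  [terminal]
23. n19.lim = 11  [terminal]
24. n16.depth = false  [e₁.lim > 11]
25. n16.lim = true  [b.pre > 6]
26. n11.depth = false  [false]
27. n11.cnt = 26  [len(S.wid) + 23]
28. n7.depth = false  [e.lim > 18]
29. n7.cnt = -6  [e.lim - 24]
30. n6.depth = false  [S.depth == true]
31. n6.lim = false  [S.depth == true]
32. n0.depth = false  [B₁.depth == true]
33. n0.cnt = 16  [len(S.wid) + 14]

false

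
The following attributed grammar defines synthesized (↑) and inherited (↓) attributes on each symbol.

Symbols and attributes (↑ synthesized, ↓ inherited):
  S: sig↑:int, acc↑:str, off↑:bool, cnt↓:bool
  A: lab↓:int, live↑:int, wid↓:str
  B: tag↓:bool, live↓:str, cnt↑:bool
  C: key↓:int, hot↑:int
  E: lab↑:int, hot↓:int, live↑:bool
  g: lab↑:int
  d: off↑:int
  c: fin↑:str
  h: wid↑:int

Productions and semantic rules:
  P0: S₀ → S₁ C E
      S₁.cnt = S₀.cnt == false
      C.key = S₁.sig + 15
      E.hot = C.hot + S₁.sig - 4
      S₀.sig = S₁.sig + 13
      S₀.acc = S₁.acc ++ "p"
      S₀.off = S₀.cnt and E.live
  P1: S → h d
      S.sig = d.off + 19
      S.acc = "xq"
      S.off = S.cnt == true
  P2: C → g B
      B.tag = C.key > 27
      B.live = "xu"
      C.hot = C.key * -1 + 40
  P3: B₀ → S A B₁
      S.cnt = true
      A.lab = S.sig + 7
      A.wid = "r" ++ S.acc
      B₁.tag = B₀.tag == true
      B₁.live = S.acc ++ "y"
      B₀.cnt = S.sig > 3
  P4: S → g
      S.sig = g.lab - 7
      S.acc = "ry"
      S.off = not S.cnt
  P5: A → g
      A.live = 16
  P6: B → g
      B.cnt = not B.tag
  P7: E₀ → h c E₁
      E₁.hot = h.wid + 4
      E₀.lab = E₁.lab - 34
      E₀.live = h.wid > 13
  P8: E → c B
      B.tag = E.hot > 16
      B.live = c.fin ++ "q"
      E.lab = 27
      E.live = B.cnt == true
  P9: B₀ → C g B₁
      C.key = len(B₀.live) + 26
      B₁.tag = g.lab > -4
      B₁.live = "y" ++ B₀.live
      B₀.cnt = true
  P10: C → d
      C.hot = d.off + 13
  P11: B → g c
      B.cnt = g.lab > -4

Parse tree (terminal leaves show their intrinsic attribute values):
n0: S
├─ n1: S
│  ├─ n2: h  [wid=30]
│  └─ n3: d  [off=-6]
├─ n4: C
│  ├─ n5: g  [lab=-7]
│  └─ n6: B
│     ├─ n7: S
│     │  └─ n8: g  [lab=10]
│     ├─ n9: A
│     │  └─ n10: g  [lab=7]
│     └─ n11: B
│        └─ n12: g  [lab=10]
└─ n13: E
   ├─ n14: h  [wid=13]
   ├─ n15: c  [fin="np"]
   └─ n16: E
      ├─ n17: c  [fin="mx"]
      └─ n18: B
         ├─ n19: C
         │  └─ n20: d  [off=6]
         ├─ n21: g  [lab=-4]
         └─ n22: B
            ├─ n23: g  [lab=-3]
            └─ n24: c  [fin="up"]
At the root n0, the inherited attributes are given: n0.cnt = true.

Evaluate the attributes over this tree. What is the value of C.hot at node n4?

1. n0.cnt = true  [given at root]
2. n1.cnt = false  [S₀.cnt == false]
3. n2.wid = 30  [terminal]
4. n3.off = -6  [terminal]
5. n1.sig = 13  [d.off + 19]
6. n1.acc = "xq"  ["xq"]
7. n1.off = false  [S.cnt == true]
8. n4.key = 28  [S₁.sig + 15]
9. n5.lab = -7  [terminal]
10. n6.tag = true  [C.key > 27]
11. n6.live = "xu"  ["xu"]
12. n7.cnt = true  [true]
13. n8.lab = 10  [terminal]
14. n7.sig = 3  [g.lab - 7]
15. n7.acc = "ry"  ["ry"]
16. n7.off = false  [not S.cnt]
17. n9.lab = 10  [S.sig + 7]
18. n9.wid = "rry"  ["r" ++ S.acc]
19. n10.lab = 7  [terminal]
20. n9.live = 16  [16]
21. n11.tag = true  [B₀.tag == true]
22. n11.live = "ryy"  [S.acc ++ "y"]
23. n12.lab = 10  [terminal]
24. n11.cnt = false  [not B.tag]
25. n6.cnt = false  [S.sig > 3]
26. n4.hot = 12  [C.key * -1 + 40]
27. n13.hot = 21  [C.hot + S₁.sig - 4]
28. n14.wid = 13  [terminal]
29. n15.fin = "np"  [terminal]
30. n16.hot = 17  [h.wid + 4]
31. n17.fin = "mx"  [terminal]
32. n18.tag = true  [E.hot > 16]
33. n18.live = "mxq"  [c.fin ++ "q"]
34. n19.key = 29  [len(B₀.live) + 26]
35. n20.off = 6  [terminal]
36. n19.hot = 19  [d.off + 13]
37. n21.lab = -4  [terminal]
38. n22.tag = false  [g.lab > -4]
39. n22.live = "ymxq"  ["y" ++ B₀.live]
40. n23.lab = -3  [terminal]
41. n24.fin = "up"  [terminal]
42. n22.cnt = true  [g.lab > -4]
43. n18.cnt = true  [true]
44. n16.lab = 27  [27]
45. n16.live = true  [B.cnt == true]
46. n13.lab = -7  [E₁.lab - 34]
47. n13.live = false  [h.wid > 13]
48. n0.sig = 26  [S₁.sig + 13]
49. n0.acc = "xqp"  [S₁.acc ++ "p"]
50. n0.off = false  [S₀.cnt and E.live]

12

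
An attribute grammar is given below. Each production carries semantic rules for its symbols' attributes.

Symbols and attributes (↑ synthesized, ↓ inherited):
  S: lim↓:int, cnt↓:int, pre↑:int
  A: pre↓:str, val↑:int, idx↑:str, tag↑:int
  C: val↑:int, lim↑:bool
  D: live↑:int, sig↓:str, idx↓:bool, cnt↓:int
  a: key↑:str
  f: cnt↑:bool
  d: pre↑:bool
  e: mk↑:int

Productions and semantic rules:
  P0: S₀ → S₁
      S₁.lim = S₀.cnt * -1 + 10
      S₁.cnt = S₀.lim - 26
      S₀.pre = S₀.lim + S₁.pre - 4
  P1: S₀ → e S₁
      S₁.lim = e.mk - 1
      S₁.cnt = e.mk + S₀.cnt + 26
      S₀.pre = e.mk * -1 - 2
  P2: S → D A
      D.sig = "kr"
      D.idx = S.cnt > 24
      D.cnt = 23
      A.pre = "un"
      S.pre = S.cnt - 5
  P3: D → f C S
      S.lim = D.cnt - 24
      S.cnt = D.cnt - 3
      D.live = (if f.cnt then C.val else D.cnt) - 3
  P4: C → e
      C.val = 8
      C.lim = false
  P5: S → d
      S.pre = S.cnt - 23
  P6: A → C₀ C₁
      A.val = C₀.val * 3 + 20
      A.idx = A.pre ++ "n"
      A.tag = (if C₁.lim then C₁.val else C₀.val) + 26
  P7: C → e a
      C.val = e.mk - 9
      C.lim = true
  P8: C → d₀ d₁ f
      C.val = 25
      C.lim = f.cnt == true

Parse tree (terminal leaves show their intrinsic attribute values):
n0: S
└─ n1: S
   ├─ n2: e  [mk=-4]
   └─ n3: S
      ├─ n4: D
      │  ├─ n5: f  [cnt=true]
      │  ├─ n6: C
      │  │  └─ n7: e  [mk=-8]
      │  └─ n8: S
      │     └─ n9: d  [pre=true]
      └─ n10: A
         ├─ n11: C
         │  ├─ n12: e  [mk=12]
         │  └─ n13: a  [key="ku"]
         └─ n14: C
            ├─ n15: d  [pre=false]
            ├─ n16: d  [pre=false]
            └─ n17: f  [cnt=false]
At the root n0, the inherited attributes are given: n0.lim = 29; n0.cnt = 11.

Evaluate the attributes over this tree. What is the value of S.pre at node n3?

1. n0.lim = 29  [given at root]
2. n0.cnt = 11  [given at root]
3. n1.lim = -1  [S₀.cnt * -1 + 10]
4. n1.cnt = 3  [S₀.lim - 26]
5. n2.mk = -4  [terminal]
6. n3.lim = -5  [e.mk - 1]
7. n3.cnt = 25  [e.mk + S₀.cnt + 26]
8. n4.sig = "kr"  ["kr"]
9. n4.idx = true  [S.cnt > 24]
10. n4.cnt = 23  [23]
11. n5.cnt = true  [terminal]
12. n7.mk = -8  [terminal]
13. n6.val = 8  [8]
14. n6.lim = false  [false]
15. n8.lim = -1  [D.cnt - 24]
16. n8.cnt = 20  [D.cnt - 3]
17. n9.pre = true  [terminal]
18. n8.pre = -3  [S.cnt - 23]
19. n4.live = 5  [(if f.cnt then C.val else D.cnt) - 3]
20. n10.pre = "un"  ["un"]
21. n12.mk = 12  [terminal]
22. n13.key = "ku"  [terminal]
23. n11.val = 3  [e.mk - 9]
24. n11.lim = true  [true]
25. n15.pre = false  [terminal]
26. n16.pre = false  [terminal]
27. n17.cnt = false  [terminal]
28. n14.val = 25  [25]
29. n14.lim = false  [f.cnt == true]
30. n10.val = 29  [C₀.val * 3 + 20]
31. n10.idx = "unn"  [A.pre ++ "n"]
32. n10.tag = 29  [(if C₁.lim then C₁.val else C₀.val) + 26]
33. n3.pre = 20  [S.cnt - 5]
34. n1.pre = 2  [e.mk * -1 - 2]
35. n0.pre = 27  [S₀.lim + S₁.pre - 4]

20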